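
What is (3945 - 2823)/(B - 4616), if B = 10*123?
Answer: -561/1693 ≈ -0.33136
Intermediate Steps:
B = 1230
(3945 - 2823)/(B - 4616) = (3945 - 2823)/(1230 - 4616) = 1122/(-3386) = 1122*(-1/3386) = -561/1693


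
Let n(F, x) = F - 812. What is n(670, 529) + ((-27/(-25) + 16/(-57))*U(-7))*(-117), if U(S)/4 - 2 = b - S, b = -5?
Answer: -778186/475 ≈ -1638.3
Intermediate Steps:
U(S) = -12 - 4*S (U(S) = 8 + 4*(-5 - S) = 8 + (-20 - 4*S) = -12 - 4*S)
n(F, x) = -812 + F
n(670, 529) + ((-27/(-25) + 16/(-57))*U(-7))*(-117) = (-812 + 670) + ((-27/(-25) + 16/(-57))*(-12 - 4*(-7)))*(-117) = -142 + ((-27*(-1/25) + 16*(-1/57))*(-12 + 28))*(-117) = -142 + ((27/25 - 16/57)*16)*(-117) = -142 + ((1139/1425)*16)*(-117) = -142 + (18224/1425)*(-117) = -142 - 710736/475 = -778186/475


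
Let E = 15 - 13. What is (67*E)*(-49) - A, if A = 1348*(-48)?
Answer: 58138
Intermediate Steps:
A = -64704
E = 2
(67*E)*(-49) - A = (67*2)*(-49) - 1*(-64704) = 134*(-49) + 64704 = -6566 + 64704 = 58138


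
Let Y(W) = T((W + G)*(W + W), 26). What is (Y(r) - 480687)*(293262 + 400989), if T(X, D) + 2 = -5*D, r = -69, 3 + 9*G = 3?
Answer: -333809071569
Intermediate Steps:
G = 0 (G = -⅓ + (⅑)*3 = -⅓ + ⅓ = 0)
T(X, D) = -2 - 5*D
Y(W) = -132 (Y(W) = -2 - 5*26 = -2 - 130 = -132)
(Y(r) - 480687)*(293262 + 400989) = (-132 - 480687)*(293262 + 400989) = -480819*694251 = -333809071569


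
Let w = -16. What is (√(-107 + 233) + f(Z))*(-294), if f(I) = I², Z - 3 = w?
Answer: -49686 - 882*√14 ≈ -52986.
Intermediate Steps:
Z = -13 (Z = 3 - 16 = -13)
(√(-107 + 233) + f(Z))*(-294) = (√(-107 + 233) + (-13)²)*(-294) = (√126 + 169)*(-294) = (3*√14 + 169)*(-294) = (169 + 3*√14)*(-294) = -49686 - 882*√14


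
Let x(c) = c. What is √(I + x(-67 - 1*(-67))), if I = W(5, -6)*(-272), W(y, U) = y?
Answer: 4*I*√85 ≈ 36.878*I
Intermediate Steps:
I = -1360 (I = 5*(-272) = -1360)
√(I + x(-67 - 1*(-67))) = √(-1360 + (-67 - 1*(-67))) = √(-1360 + (-67 + 67)) = √(-1360 + 0) = √(-1360) = 4*I*√85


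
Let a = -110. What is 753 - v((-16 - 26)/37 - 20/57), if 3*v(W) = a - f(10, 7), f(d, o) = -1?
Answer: 2368/3 ≈ 789.33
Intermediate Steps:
v(W) = -109/3 (v(W) = (-110 - 1*(-1))/3 = (-110 + 1)/3 = (1/3)*(-109) = -109/3)
753 - v((-16 - 26)/37 - 20/57) = 753 - 1*(-109/3) = 753 + 109/3 = 2368/3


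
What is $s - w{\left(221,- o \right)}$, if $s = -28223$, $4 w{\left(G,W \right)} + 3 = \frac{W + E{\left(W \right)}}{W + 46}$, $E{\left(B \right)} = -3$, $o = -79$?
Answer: $- \frac{14111201}{500} \approx -28222.0$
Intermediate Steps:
$w{\left(G,W \right)} = - \frac{3}{4} + \frac{-3 + W}{4 \left(46 + W\right)}$ ($w{\left(G,W \right)} = - \frac{3}{4} + \frac{\left(W - 3\right) \frac{1}{W + 46}}{4} = - \frac{3}{4} + \frac{\left(-3 + W\right) \frac{1}{46 + W}}{4} = - \frac{3}{4} + \frac{\frac{1}{46 + W} \left(-3 + W\right)}{4} = - \frac{3}{4} + \frac{-3 + W}{4 \left(46 + W\right)}$)
$s - w{\left(221,- o \right)} = -28223 - \frac{-141 - 2 \left(\left(-1\right) \left(-79\right)\right)}{4 \left(46 - -79\right)} = -28223 - \frac{-141 - 158}{4 \left(46 + 79\right)} = -28223 - \frac{-141 - 158}{4 \cdot 125} = -28223 - \frac{1}{4} \cdot \frac{1}{125} \left(-299\right) = -28223 - - \frac{299}{500} = -28223 + \frac{299}{500} = - \frac{14111201}{500}$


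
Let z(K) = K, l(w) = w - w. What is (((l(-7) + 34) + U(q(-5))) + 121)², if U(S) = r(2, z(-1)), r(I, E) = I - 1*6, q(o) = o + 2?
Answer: 22801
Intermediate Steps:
l(w) = 0
q(o) = 2 + o
r(I, E) = -6 + I (r(I, E) = I - 6 = -6 + I)
U(S) = -4 (U(S) = -6 + 2 = -4)
(((l(-7) + 34) + U(q(-5))) + 121)² = (((0 + 34) - 4) + 121)² = ((34 - 4) + 121)² = (30 + 121)² = 151² = 22801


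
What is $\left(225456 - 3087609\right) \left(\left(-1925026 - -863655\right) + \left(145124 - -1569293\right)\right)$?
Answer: $-1869117568038$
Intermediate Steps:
$\left(225456 - 3087609\right) \left(\left(-1925026 - -863655\right) + \left(145124 - -1569293\right)\right) = - 2862153 \left(\left(-1925026 + 863655\right) + \left(145124 + 1569293\right)\right) = - 2862153 \left(-1061371 + 1714417\right) = \left(-2862153\right) 653046 = -1869117568038$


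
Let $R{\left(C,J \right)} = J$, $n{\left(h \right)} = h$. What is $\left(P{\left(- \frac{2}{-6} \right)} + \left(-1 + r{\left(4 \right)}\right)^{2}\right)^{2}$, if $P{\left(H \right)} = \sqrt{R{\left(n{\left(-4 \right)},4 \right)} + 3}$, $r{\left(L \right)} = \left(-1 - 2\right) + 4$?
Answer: $7$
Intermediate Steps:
$r{\left(L \right)} = 1$ ($r{\left(L \right)} = -3 + 4 = 1$)
$P{\left(H \right)} = \sqrt{7}$ ($P{\left(H \right)} = \sqrt{4 + 3} = \sqrt{7}$)
$\left(P{\left(- \frac{2}{-6} \right)} + \left(-1 + r{\left(4 \right)}\right)^{2}\right)^{2} = \left(\sqrt{7} + \left(-1 + 1\right)^{2}\right)^{2} = \left(\sqrt{7} + 0^{2}\right)^{2} = \left(\sqrt{7} + 0\right)^{2} = \left(\sqrt{7}\right)^{2} = 7$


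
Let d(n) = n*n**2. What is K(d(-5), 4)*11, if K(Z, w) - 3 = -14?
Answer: -121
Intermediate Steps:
d(n) = n**3
K(Z, w) = -11 (K(Z, w) = 3 - 14 = -11)
K(d(-5), 4)*11 = -11*11 = -121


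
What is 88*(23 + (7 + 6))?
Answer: 3168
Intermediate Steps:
88*(23 + (7 + 6)) = 88*(23 + 13) = 88*36 = 3168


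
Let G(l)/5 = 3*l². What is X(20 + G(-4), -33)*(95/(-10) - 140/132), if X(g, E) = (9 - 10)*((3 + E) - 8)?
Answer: -13243/33 ≈ -401.30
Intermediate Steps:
G(l) = 15*l² (G(l) = 5*(3*l²) = 15*l²)
X(g, E) = 5 - E (X(g, E) = -(-5 + E) = 5 - E)
X(20 + G(-4), -33)*(95/(-10) - 140/132) = (5 - 1*(-33))*(95/(-10) - 140/132) = (5 + 33)*(95*(-⅒) - 140*1/132) = 38*(-19/2 - 35/33) = 38*(-697/66) = -13243/33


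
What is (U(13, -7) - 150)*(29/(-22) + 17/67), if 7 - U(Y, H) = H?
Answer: 106692/737 ≈ 144.77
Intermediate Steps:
U(Y, H) = 7 - H
(U(13, -7) - 150)*(29/(-22) + 17/67) = ((7 - 1*(-7)) - 150)*(29/(-22) + 17/67) = ((7 + 7) - 150)*(29*(-1/22) + 17*(1/67)) = (14 - 150)*(-29/22 + 17/67) = -136*(-1569/1474) = 106692/737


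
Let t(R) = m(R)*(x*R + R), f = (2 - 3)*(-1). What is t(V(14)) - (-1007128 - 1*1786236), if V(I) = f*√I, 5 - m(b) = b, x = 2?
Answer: 2793322 + 15*√14 ≈ 2.7934e+6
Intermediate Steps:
m(b) = 5 - b
f = 1 (f = -1*(-1) = 1)
V(I) = √I (V(I) = 1*√I = √I)
t(R) = 3*R*(5 - R) (t(R) = (5 - R)*(2*R + R) = (5 - R)*(3*R) = 3*R*(5 - R))
t(V(14)) - (-1007128 - 1*1786236) = 3*√14*(5 - √14) - (-1007128 - 1*1786236) = 3*√14*(5 - √14) - (-1007128 - 1786236) = 3*√14*(5 - √14) - 1*(-2793364) = 3*√14*(5 - √14) + 2793364 = 2793364 + 3*√14*(5 - √14)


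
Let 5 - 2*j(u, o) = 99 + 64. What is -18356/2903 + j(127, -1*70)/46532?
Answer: -854370729/135082396 ≈ -6.3248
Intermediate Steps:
j(u, o) = -79 (j(u, o) = 5/2 - (99 + 64)/2 = 5/2 - ½*163 = 5/2 - 163/2 = -79)
-18356/2903 + j(127, -1*70)/46532 = -18356/2903 - 79/46532 = -854370729/135082396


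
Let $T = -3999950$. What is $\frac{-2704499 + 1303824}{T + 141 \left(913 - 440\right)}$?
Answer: $\frac{1400675}{3933257} \approx 0.35611$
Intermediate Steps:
$\frac{-2704499 + 1303824}{T + 141 \left(913 - 440\right)} = \frac{-2704499 + 1303824}{-3999950 + 141 \left(913 - 440\right)} = - \frac{1400675}{-3999950 + 141 \cdot 473} = - \frac{1400675}{-3999950 + 66693} = - \frac{1400675}{-3933257} = \left(-1400675\right) \left(- \frac{1}{3933257}\right) = \frac{1400675}{3933257}$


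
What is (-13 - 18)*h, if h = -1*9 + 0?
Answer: 279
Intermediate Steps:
h = -9 (h = -9 + 0 = -9)
(-13 - 18)*h = (-13 - 18)*(-9) = -31*(-9) = 279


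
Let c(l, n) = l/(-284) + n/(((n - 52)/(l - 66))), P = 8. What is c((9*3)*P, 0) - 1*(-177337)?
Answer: 12590873/71 ≈ 1.7734e+5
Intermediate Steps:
c(l, n) = -l/284 + n*(-66 + l)/(-52 + n) (c(l, n) = l*(-1/284) + n/(((-52 + n)/(-66 + l))) = -l/284 + n/(((-52 + n)/(-66 + l))) = -l/284 + n*((-66 + l)/(-52 + n)) = -l/284 + n*(-66 + l)/(-52 + n))
c((9*3)*P, 0) - 1*(-177337) = (-18744*0 + 52*((9*3)*8) + 283*((9*3)*8)*0)/(284*(-52 + 0)) - 1*(-177337) = (1/284)*(0 + 52*(27*8) + 283*(27*8)*0)/(-52) + 177337 = (1/284)*(-1/52)*(0 + 52*216 + 283*216*0) + 177337 = (1/284)*(-1/52)*(0 + 11232 + 0) + 177337 = (1/284)*(-1/52)*11232 + 177337 = -54/71 + 177337 = 12590873/71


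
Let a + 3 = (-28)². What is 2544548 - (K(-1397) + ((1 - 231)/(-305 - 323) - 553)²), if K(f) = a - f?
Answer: 220555892791/98596 ≈ 2.2370e+6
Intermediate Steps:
a = 781 (a = -3 + (-28)² = -3 + 784 = 781)
K(f) = 781 - f
2544548 - (K(-1397) + ((1 - 231)/(-305 - 323) - 553)²) = 2544548 - ((781 - 1*(-1397)) + ((1 - 231)/(-305 - 323) - 553)²) = 2544548 - ((781 + 1397) + (-230/(-628) - 553)²) = 2544548 - (2178 + (-230*(-1/628) - 553)²) = 2544548 - (2178 + (115/314 - 553)²) = 2544548 - (2178 + (-173527/314)²) = 2544548 - (2178 + 30111619729/98596) = 2544548 - 1*30326361817/98596 = 2544548 - 30326361817/98596 = 220555892791/98596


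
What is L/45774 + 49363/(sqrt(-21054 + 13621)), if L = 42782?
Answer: 21391/22887 - 49363*I*sqrt(7433)/7433 ≈ 0.93464 - 572.56*I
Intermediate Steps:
L/45774 + 49363/(sqrt(-21054 + 13621)) = 42782/45774 + 49363/(sqrt(-21054 + 13621)) = 42782*(1/45774) + 49363/(sqrt(-7433)) = 21391/22887 + 49363/((I*sqrt(7433))) = 21391/22887 + 49363*(-I*sqrt(7433)/7433) = 21391/22887 - 49363*I*sqrt(7433)/7433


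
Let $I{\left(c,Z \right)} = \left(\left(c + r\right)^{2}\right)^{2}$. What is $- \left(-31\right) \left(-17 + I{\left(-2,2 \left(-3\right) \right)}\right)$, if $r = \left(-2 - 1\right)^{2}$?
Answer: $73904$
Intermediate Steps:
$r = 9$ ($r = \left(-3\right)^{2} = 9$)
$I{\left(c,Z \right)} = \left(9 + c\right)^{4}$ ($I{\left(c,Z \right)} = \left(\left(c + 9\right)^{2}\right)^{2} = \left(\left(9 + c\right)^{2}\right)^{2} = \left(9 + c\right)^{4}$)
$- \left(-31\right) \left(-17 + I{\left(-2,2 \left(-3\right) \right)}\right) = - \left(-31\right) \left(-17 + \left(9 - 2\right)^{4}\right) = - \left(-31\right) \left(-17 + 7^{4}\right) = - \left(-31\right) \left(-17 + 2401\right) = - \left(-31\right) 2384 = \left(-1\right) \left(-73904\right) = 73904$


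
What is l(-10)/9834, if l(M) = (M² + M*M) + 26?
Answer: 113/4917 ≈ 0.022981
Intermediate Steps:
l(M) = 26 + 2*M² (l(M) = (M² + M²) + 26 = 2*M² + 26 = 26 + 2*M²)
l(-10)/9834 = (26 + 2*(-10)²)/9834 = (26 + 2*100)*(1/9834) = (26 + 200)*(1/9834) = 226*(1/9834) = 113/4917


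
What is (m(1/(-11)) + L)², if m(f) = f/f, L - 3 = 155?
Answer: 25281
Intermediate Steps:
L = 158 (L = 3 + 155 = 158)
m(f) = 1
(m(1/(-11)) + L)² = (1 + 158)² = 159² = 25281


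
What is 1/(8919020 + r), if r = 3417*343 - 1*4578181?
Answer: 1/5512870 ≈ 1.8139e-7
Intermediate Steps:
r = -3406150 (r = 1172031 - 4578181 = -3406150)
1/(8919020 + r) = 1/(8919020 - 3406150) = 1/5512870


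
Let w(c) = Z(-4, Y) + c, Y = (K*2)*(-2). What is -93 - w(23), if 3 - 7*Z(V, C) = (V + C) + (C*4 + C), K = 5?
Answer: -939/7 ≈ -134.14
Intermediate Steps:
Y = -20 (Y = (5*2)*(-2) = 10*(-2) = -20)
Z(V, C) = 3/7 - 6*C/7 - V/7 (Z(V, C) = 3/7 - ((V + C) + (C*4 + C))/7 = 3/7 - ((C + V) + (4*C + C))/7 = 3/7 - ((C + V) + 5*C)/7 = 3/7 - (V + 6*C)/7 = 3/7 + (-6*C/7 - V/7) = 3/7 - 6*C/7 - V/7)
w(c) = 127/7 + c (w(c) = (3/7 - 6/7*(-20) - 1/7*(-4)) + c = (3/7 + 120/7 + 4/7) + c = 127/7 + c)
-93 - w(23) = -93 - (127/7 + 23) = -93 - 1*288/7 = -93 - 288/7 = -939/7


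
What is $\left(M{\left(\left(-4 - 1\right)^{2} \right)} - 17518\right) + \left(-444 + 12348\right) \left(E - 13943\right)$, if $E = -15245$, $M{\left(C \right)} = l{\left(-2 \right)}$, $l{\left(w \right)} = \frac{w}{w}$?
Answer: $-347471469$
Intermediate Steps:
$l{\left(w \right)} = 1$
$M{\left(C \right)} = 1$
$\left(M{\left(\left(-4 - 1\right)^{2} \right)} - 17518\right) + \left(-444 + 12348\right) \left(E - 13943\right) = \left(1 - 17518\right) + \left(-444 + 12348\right) \left(-15245 - 13943\right) = -17517 + 11904 \left(-29188\right) = -17517 - 347453952 = -347471469$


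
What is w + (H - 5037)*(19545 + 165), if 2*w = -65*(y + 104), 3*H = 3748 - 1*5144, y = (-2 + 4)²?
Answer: -108454500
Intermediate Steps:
y = 4 (y = 2² = 4)
H = -1396/3 (H = (3748 - 1*5144)/3 = (3748 - 5144)/3 = (⅓)*(-1396) = -1396/3 ≈ -465.33)
w = -3510 (w = (-65*(4 + 104))/2 = (-65*108)/2 = (½)*(-7020) = -3510)
w + (H - 5037)*(19545 + 165) = -3510 + (-1396/3 - 5037)*(19545 + 165) = -3510 - 16507/3*19710 = -3510 - 108450990 = -108454500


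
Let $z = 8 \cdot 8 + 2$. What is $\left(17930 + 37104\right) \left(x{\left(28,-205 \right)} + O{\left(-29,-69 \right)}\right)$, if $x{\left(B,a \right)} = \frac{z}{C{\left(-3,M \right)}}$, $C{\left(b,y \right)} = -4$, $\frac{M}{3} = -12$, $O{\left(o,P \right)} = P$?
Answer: $-4705407$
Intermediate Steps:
$M = -36$ ($M = 3 \left(-12\right) = -36$)
$z = 66$ ($z = 64 + 2 = 66$)
$x{\left(B,a \right)} = - \frac{33}{2}$ ($x{\left(B,a \right)} = \frac{66}{-4} = 66 \left(- \frac{1}{4}\right) = - \frac{33}{2}$)
$\left(17930 + 37104\right) \left(x{\left(28,-205 \right)} + O{\left(-29,-69 \right)}\right) = \left(17930 + 37104\right) \left(- \frac{33}{2} - 69\right) = 55034 \left(- \frac{171}{2}\right) = -4705407$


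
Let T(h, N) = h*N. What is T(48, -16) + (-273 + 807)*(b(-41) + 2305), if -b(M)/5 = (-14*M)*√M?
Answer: 1230102 - 1532580*I*√41 ≈ 1.2301e+6 - 9.8133e+6*I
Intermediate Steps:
b(M) = 70*M^(3/2) (b(M) = -5*(-14*M)*√M = -(-70)*M^(3/2) = 70*M^(3/2))
T(h, N) = N*h
T(48, -16) + (-273 + 807)*(b(-41) + 2305) = -16*48 + (-273 + 807)*(70*(-41)^(3/2) + 2305) = -768 + 534*(70*(-41*I*√41) + 2305) = -768 + 534*(-2870*I*√41 + 2305) = -768 + 534*(2305 - 2870*I*√41) = -768 + (1230870 - 1532580*I*√41) = 1230102 - 1532580*I*√41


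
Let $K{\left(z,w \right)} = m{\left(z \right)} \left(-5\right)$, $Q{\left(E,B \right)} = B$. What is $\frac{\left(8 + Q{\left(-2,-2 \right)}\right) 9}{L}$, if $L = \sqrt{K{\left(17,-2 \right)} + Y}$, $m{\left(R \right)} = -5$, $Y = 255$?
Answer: $\frac{27 \sqrt{70}}{70} \approx 3.2271$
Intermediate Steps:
$K{\left(z,w \right)} = 25$ ($K{\left(z,w \right)} = \left(-5\right) \left(-5\right) = 25$)
$L = 2 \sqrt{70}$ ($L = \sqrt{25 + 255} = \sqrt{280} = 2 \sqrt{70} \approx 16.733$)
$\frac{\left(8 + Q{\left(-2,-2 \right)}\right) 9}{L} = \frac{\left(8 - 2\right) 9}{2 \sqrt{70}} = 6 \cdot 9 \frac{\sqrt{70}}{140} = 54 \frac{\sqrt{70}}{140} = \frac{27 \sqrt{70}}{70}$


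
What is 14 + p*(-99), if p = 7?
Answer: -679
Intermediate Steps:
14 + p*(-99) = 14 + 7*(-99) = 14 - 693 = -679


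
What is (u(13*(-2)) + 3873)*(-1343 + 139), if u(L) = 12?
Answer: -4677540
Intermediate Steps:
(u(13*(-2)) + 3873)*(-1343 + 139) = (12 + 3873)*(-1343 + 139) = 3885*(-1204) = -4677540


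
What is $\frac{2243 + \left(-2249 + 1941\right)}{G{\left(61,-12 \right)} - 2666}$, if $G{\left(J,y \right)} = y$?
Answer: $- \frac{1935}{2678} \approx -0.72255$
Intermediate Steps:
$\frac{2243 + \left(-2249 + 1941\right)}{G{\left(61,-12 \right)} - 2666} = \frac{2243 + \left(-2249 + 1941\right)}{-12 - 2666} = \frac{2243 - 308}{-2678} = 1935 \left(- \frac{1}{2678}\right) = - \frac{1935}{2678}$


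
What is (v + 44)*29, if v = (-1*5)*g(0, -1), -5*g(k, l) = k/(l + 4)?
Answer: 1276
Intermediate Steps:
g(k, l) = -k/(5*(4 + l)) (g(k, l) = -k/(5*(l + 4)) = -k/(5*(4 + l)))
v = 0 (v = (-1*5)*(-1*0/(20 + 5*(-1))) = -(-5)*0/(20 - 5) = -(-5)*0/15 = -5*0 = 0)
(v + 44)*29 = (0 + 44)*29 = 44*29 = 1276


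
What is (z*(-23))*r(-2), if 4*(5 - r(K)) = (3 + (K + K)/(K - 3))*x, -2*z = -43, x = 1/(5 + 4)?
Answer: -871309/360 ≈ -2420.3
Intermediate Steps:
x = 1/9 ≈ 0.11111
z = 43/2 (z = -1/2*(-43) = 43/2 ≈ 21.500)
r(K) = 59/12 - K/(18*(-3 + K)) (r(K) = 5 - (3 + (K + K)/(K - 3))/(4*9) = 5 - (3 + (2*K)/(-3 + K))/(4*9) = 5 - (3 + 2*K/(-3 + K))/(4*9) = 5 - (1/3 + 2*K/(9*(-3 + K)))/4 = 5 + (-1/12 - K/(18*(-3 + K))) = 59/12 - K/(18*(-3 + K)))
(z*(-23))*r(-2) = ((43/2)*(-23))*((-531 + 175*(-2))/(36*(-3 - 2))) = -989*(-531 - 350)/(72*(-5)) = -989*(-1)*(-881)/(72*5) = -989/2*881/180 = -871309/360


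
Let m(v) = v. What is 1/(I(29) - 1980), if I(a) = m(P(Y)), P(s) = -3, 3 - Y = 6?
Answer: -1/1983 ≈ -0.00050429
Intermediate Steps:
Y = -3 (Y = 3 - 1*6 = 3 - 6 = -3)
I(a) = -3
1/(I(29) - 1980) = 1/(-3 - 1980) = 1/(-1983) = -1/1983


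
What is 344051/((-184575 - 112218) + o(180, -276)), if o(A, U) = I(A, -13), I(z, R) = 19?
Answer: -344051/296774 ≈ -1.1593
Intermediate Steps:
o(A, U) = 19
344051/((-184575 - 112218) + o(180, -276)) = 344051/((-184575 - 112218) + 19) = 344051/(-296793 + 19) = 344051/(-296774) = 344051*(-1/296774) = -344051/296774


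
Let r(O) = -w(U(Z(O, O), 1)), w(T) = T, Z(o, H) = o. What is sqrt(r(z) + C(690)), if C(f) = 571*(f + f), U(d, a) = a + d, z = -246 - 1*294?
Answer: sqrt(788519) ≈ 887.99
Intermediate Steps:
z = -540 (z = -246 - 294 = -540)
C(f) = 1142*f (C(f) = 571*(2*f) = 1142*f)
r(O) = -1 - O (r(O) = -(1 + O) = -1 - O)
sqrt(r(z) + C(690)) = sqrt((-1 - 1*(-540)) + 1142*690) = sqrt((-1 + 540) + 787980) = sqrt(539 + 787980) = sqrt(788519)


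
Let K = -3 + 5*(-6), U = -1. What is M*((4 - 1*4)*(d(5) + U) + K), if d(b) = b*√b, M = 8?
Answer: -264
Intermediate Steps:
K = -33 (K = -3 - 30 = -33)
d(b) = b^(3/2)
M*((4 - 1*4)*(d(5) + U) + K) = 8*((4 - 1*4)*(5^(3/2) - 1) - 33) = 8*((4 - 4)*(5*√5 - 1) - 33) = 8*(0*(-1 + 5*√5) - 33) = 8*(0 - 33) = 8*(-33) = -264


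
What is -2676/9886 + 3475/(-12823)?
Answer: -34334099/63384089 ≈ -0.54168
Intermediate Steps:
-2676/9886 + 3475/(-12823) = -2676*1/9886 + 3475*(-1/12823) = -1338/4943 - 3475/12823 = -34334099/63384089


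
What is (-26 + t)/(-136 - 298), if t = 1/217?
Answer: 5641/94178 ≈ 0.059897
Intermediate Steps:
t = 1/217 ≈ 0.0046083
(-26 + t)/(-136 - 298) = (-26 + 1/217)/(-136 - 298) = -5641/217/(-434) = -5641/217*(-1/434) = 5641/94178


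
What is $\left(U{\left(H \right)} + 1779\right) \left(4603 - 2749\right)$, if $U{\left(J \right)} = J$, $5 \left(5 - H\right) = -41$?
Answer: $\frac{16613694}{5} \approx 3.3227 \cdot 10^{6}$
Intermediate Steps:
$H = \frac{66}{5}$ ($H = 5 - - \frac{41}{5} = 5 + \frac{41}{5} = \frac{66}{5} \approx 13.2$)
$\left(U{\left(H \right)} + 1779\right) \left(4603 - 2749\right) = \left(\frac{66}{5} + 1779\right) \left(4603 - 2749\right) = \frac{8961}{5} \cdot 1854 = \frac{16613694}{5}$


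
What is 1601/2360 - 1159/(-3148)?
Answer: 1943797/1857320 ≈ 1.0466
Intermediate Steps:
1601/2360 - 1159/(-3148) = 1601*(1/2360) - 1159*(-1/3148) = 1601/2360 + 1159/3148 = 1943797/1857320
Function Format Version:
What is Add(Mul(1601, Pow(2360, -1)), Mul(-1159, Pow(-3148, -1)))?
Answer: Rational(1943797, 1857320) ≈ 1.0466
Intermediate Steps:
Add(Mul(1601, Pow(2360, -1)), Mul(-1159, Pow(-3148, -1))) = Add(Mul(1601, Rational(1, 2360)), Mul(-1159, Rational(-1, 3148))) = Add(Rational(1601, 2360), Rational(1159, 3148)) = Rational(1943797, 1857320)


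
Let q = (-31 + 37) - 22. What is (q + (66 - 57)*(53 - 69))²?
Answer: 25600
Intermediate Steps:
q = -16 (q = 6 - 22 = -16)
(q + (66 - 57)*(53 - 69))² = (-16 + (66 - 57)*(53 - 69))² = (-16 + 9*(-16))² = (-16 - 144)² = (-160)² = 25600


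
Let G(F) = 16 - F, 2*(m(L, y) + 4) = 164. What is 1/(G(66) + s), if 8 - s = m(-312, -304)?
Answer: -1/120 ≈ -0.0083333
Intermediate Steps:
m(L, y) = 78 (m(L, y) = -4 + (1/2)*164 = -4 + 82 = 78)
s = -70 (s = 8 - 1*78 = 8 - 78 = -70)
1/(G(66) + s) = 1/((16 - 1*66) - 70) = 1/((16 - 66) - 70) = 1/(-50 - 70) = 1/(-120) = -1/120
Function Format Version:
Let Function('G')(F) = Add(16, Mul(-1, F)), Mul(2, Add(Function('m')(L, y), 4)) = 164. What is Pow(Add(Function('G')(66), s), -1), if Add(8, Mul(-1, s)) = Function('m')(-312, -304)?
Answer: Rational(-1, 120) ≈ -0.0083333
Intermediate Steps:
Function('m')(L, y) = 78 (Function('m')(L, y) = Add(-4, Mul(Rational(1, 2), 164)) = Add(-4, 82) = 78)
s = -70 (s = Add(8, Mul(-1, 78)) = Add(8, -78) = -70)
Pow(Add(Function('G')(66), s), -1) = Pow(Add(Add(16, Mul(-1, 66)), -70), -1) = Pow(Add(Add(16, -66), -70), -1) = Pow(Add(-50, -70), -1) = Pow(-120, -1) = Rational(-1, 120)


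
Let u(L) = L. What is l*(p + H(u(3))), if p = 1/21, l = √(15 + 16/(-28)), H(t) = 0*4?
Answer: √707/147 ≈ 0.18088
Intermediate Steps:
H(t) = 0
l = √707/7 (l = √(15 + 16*(-1/28)) = √(15 - 4/7) = √(101/7) = √707/7 ≈ 3.7985)
p = 1/21 ≈ 0.047619
l*(p + H(u(3))) = (√707/7)*(1/21 + 0) = (√707/7)*(1/21) = √707/147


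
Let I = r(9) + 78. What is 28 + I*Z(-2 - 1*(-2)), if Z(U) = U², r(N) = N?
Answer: 28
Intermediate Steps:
I = 87 (I = 9 + 78 = 87)
28 + I*Z(-2 - 1*(-2)) = 28 + 87*(-2 - 1*(-2))² = 28 + 87*(-2 + 2)² = 28 + 87*0² = 28 + 87*0 = 28 + 0 = 28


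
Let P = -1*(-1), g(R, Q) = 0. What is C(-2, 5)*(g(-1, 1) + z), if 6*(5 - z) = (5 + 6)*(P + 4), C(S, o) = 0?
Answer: 0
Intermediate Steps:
P = 1
z = -25/6 (z = 5 - (5 + 6)*(1 + 4)/6 = 5 - 11*5/6 = 5 - 1/6*55 = 5 - 55/6 = -25/6 ≈ -4.1667)
C(-2, 5)*(g(-1, 1) + z) = 0*(0 - 25/6) = 0*(-25/6) = 0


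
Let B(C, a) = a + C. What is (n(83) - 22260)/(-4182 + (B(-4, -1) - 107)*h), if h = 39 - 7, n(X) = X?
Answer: 22177/7766 ≈ 2.8557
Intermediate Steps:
B(C, a) = C + a
h = 32
(n(83) - 22260)/(-4182 + (B(-4, -1) - 107)*h) = (83 - 22260)/(-4182 + ((-4 - 1) - 107)*32) = -22177/(-4182 + (-5 - 107)*32) = -22177/(-4182 - 112*32) = -22177/(-4182 - 3584) = -22177/(-7766) = -22177*(-1/7766) = 22177/7766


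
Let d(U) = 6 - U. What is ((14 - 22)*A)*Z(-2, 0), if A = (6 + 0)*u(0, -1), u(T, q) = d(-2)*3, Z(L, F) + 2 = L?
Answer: 4608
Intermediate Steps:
Z(L, F) = -2 + L
u(T, q) = 24 (u(T, q) = (6 - 1*(-2))*3 = (6 + 2)*3 = 8*3 = 24)
A = 144 (A = (6 + 0)*24 = 6*24 = 144)
((14 - 22)*A)*Z(-2, 0) = ((14 - 22)*144)*(-2 - 2) = -8*144*(-4) = -1152*(-4) = 4608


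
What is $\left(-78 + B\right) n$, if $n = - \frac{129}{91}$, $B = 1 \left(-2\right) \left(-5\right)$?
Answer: $\frac{8772}{91} \approx 96.396$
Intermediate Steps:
$B = 10$ ($B = \left(-2\right) \left(-5\right) = 10$)
$n = - \frac{129}{91}$ ($n = \left(-129\right) \frac{1}{91} = - \frac{129}{91} \approx -1.4176$)
$\left(-78 + B\right) n = \left(-78 + 10\right) \left(- \frac{129}{91}\right) = \left(-68\right) \left(- \frac{129}{91}\right) = \frac{8772}{91}$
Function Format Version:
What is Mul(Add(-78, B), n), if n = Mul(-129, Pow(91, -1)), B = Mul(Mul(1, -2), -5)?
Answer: Rational(8772, 91) ≈ 96.396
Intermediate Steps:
B = 10 (B = Mul(-2, -5) = 10)
n = Rational(-129, 91) (n = Mul(-129, Rational(1, 91)) = Rational(-129, 91) ≈ -1.4176)
Mul(Add(-78, B), n) = Mul(Add(-78, 10), Rational(-129, 91)) = Mul(-68, Rational(-129, 91)) = Rational(8772, 91)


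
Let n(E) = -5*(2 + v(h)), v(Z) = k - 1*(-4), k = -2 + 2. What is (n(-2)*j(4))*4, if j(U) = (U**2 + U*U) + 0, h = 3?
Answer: -3840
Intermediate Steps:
k = 0
v(Z) = 4 (v(Z) = 0 - 1*(-4) = 0 + 4 = 4)
n(E) = -30 (n(E) = -5*(2 + 4) = -5*6 = -30)
j(U) = 2*U**2 (j(U) = (U**2 + U**2) + 0 = 2*U**2 + 0 = 2*U**2)
(n(-2)*j(4))*4 = -60*4**2*4 = -60*16*4 = -30*32*4 = -960*4 = -3840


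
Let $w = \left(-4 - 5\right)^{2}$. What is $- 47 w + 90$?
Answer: $-3717$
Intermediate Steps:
$w = 81$ ($w = \left(-9\right)^{2} = 81$)
$- 47 w + 90 = \left(-47\right) 81 + 90 = -3807 + 90 = -3717$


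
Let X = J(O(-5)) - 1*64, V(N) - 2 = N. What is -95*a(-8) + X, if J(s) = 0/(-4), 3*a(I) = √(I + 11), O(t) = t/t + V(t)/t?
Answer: -64 - 95*√3/3 ≈ -118.85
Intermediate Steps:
V(N) = 2 + N
O(t) = 1 + (2 + t)/t (O(t) = t/t + (2 + t)/t = 1 + (2 + t)/t)
a(I) = √(11 + I)/3 (a(I) = √(I + 11)/3 = √(11 + I)/3)
J(s) = 0 (J(s) = 0*(-¼) = 0)
X = -64 (X = 0 - 1*64 = 0 - 64 = -64)
-95*a(-8) + X = -95*√(11 - 8)/3 - 64 = -95*√3/3 - 64 = -64 - 95*√3/3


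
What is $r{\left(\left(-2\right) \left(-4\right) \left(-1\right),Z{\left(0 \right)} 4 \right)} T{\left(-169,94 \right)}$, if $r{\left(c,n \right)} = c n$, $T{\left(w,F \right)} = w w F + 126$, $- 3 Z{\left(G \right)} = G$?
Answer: $0$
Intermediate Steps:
$Z{\left(G \right)} = - \frac{G}{3}$
$T{\left(w,F \right)} = 126 + F w^{2}$ ($T{\left(w,F \right)} = w^{2} F + 126 = F w^{2} + 126 = 126 + F w^{2}$)
$r{\left(\left(-2\right) \left(-4\right) \left(-1\right),Z{\left(0 \right)} 4 \right)} T{\left(-169,94 \right)} = \left(-2\right) \left(-4\right) \left(-1\right) \left(- \frac{1}{3}\right) 0 \cdot 4 \left(126 + 94 \left(-169\right)^{2}\right) = 8 \left(-1\right) 0 \cdot 4 \left(126 + 94 \cdot 28561\right) = \left(-8\right) 0 \left(126 + 2684734\right) = 0 \cdot 2684860 = 0$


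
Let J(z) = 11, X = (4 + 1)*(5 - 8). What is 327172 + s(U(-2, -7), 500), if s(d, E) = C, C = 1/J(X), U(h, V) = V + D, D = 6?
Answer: 3598893/11 ≈ 3.2717e+5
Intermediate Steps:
X = -15 (X = 5*(-3) = -15)
U(h, V) = 6 + V (U(h, V) = V + 6 = 6 + V)
C = 1/11 ≈ 0.090909
s(d, E) = 1/11
327172 + s(U(-2, -7), 500) = 327172 + 1/11 = 3598893/11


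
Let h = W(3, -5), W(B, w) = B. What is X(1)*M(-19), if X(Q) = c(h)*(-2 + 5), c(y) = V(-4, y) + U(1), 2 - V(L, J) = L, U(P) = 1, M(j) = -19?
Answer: -399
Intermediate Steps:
V(L, J) = 2 - L
h = 3
c(y) = 7 (c(y) = (2 - 1*(-4)) + 1 = (2 + 4) + 1 = 6 + 1 = 7)
X(Q) = 21 (X(Q) = 7*(-2 + 5) = 7*3 = 21)
X(1)*M(-19) = 21*(-19) = -399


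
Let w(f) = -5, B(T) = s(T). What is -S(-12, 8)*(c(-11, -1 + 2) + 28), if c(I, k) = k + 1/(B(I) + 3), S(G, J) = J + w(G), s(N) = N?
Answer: -693/8 ≈ -86.625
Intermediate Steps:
B(T) = T
S(G, J) = -5 + J (S(G, J) = J - 5 = -5 + J)
c(I, k) = k + 1/(3 + I) (c(I, k) = k + 1/(I + 3) = k + 1/(3 + I))
-S(-12, 8)*(c(-11, -1 + 2) + 28) = -(-5 + 8)*((1 + 3*(-1 + 2) - 11*(-1 + 2))/(3 - 11) + 28) = -3*((1 + 3*1 - 11*1)/(-8) + 28) = -3*(-(1 + 3 - 11)/8 + 28) = -3*(-⅛*(-7) + 28) = -3*(7/8 + 28) = -3*231/8 = -1*693/8 = -693/8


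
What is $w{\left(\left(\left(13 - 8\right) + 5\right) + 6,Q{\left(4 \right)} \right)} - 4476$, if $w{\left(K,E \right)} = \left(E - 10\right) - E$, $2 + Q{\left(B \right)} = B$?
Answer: $-4486$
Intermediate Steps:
$Q{\left(B \right)} = -2 + B$
$w{\left(K,E \right)} = -10$ ($w{\left(K,E \right)} = \left(-10 + E\right) - E = -10$)
$w{\left(\left(\left(13 - 8\right) + 5\right) + 6,Q{\left(4 \right)} \right)} - 4476 = -10 - 4476 = -4486$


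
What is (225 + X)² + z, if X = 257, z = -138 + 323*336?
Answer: 340714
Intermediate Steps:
z = 108390 (z = -138 + 108528 = 108390)
(225 + X)² + z = (225 + 257)² + 108390 = 482² + 108390 = 232324 + 108390 = 340714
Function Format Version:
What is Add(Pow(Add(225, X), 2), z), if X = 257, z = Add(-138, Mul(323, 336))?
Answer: 340714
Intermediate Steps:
z = 108390 (z = Add(-138, 108528) = 108390)
Add(Pow(Add(225, X), 2), z) = Add(Pow(Add(225, 257), 2), 108390) = Add(Pow(482, 2), 108390) = Add(232324, 108390) = 340714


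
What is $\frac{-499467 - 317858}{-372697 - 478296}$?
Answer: $\frac{817325}{850993} \approx 0.96044$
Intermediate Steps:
$\frac{-499467 - 317858}{-372697 - 478296} = - \frac{817325}{-850993} = \left(-817325\right) \left(- \frac{1}{850993}\right) = \frac{817325}{850993}$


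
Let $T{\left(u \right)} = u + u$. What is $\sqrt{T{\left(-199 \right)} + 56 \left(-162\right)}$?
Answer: $i \sqrt{9470} \approx 97.314 i$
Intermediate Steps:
$T{\left(u \right)} = 2 u$
$\sqrt{T{\left(-199 \right)} + 56 \left(-162\right)} = \sqrt{2 \left(-199\right) + 56 \left(-162\right)} = \sqrt{-398 - 9072} = \sqrt{-9470} = i \sqrt{9470}$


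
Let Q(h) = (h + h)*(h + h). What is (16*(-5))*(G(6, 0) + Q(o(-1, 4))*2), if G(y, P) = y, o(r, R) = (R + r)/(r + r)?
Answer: -1920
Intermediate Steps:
o(r, R) = (R + r)/(2*r) (o(r, R) = (R + r)/((2*r)) = (R + r)*(1/(2*r)) = (R + r)/(2*r))
Q(h) = 4*h² (Q(h) = (2*h)*(2*h) = 4*h²)
(16*(-5))*(G(6, 0) + Q(o(-1, 4))*2) = (16*(-5))*(6 + (4*((½)*(4 - 1)/(-1))²)*2) = -80*(6 + (4*((½)*(-1)*3)²)*2) = -80*(6 + (4*(-3/2)²)*2) = -80*(6 + (4*(9/4))*2) = -80*(6 + 9*2) = -80*(6 + 18) = -80*24 = -1920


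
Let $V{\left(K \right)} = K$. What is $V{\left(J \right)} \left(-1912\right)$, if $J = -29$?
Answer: $55448$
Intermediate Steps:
$V{\left(J \right)} \left(-1912\right) = \left(-29\right) \left(-1912\right) = 55448$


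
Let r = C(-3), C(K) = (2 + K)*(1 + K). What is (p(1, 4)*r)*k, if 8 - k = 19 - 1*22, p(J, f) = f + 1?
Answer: 110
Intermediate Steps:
p(J, f) = 1 + f
C(K) = (1 + K)*(2 + K)
k = 11 (k = 8 - (19 - 1*22) = 8 - (19 - 22) = 8 - 1*(-3) = 8 + 3 = 11)
r = 2 (r = 2 + (-3)² + 3*(-3) = 2 + 9 - 9 = 2)
(p(1, 4)*r)*k = ((1 + 4)*2)*11 = (5*2)*11 = 10*11 = 110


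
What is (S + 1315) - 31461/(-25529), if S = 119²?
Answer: 395118265/25529 ≈ 15477.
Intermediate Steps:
S = 14161
(S + 1315) - 31461/(-25529) = (14161 + 1315) - 31461/(-25529) = 15476 - 31461*(-1/25529) = 15476 + 31461/25529 = 395118265/25529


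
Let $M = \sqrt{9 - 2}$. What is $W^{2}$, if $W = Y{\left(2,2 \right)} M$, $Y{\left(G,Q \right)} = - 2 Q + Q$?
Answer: $28$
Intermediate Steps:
$Y{\left(G,Q \right)} = - Q$
$M = \sqrt{7} \approx 2.6458$
$W = - 2 \sqrt{7}$ ($W = \left(-1\right) 2 \sqrt{7} = - 2 \sqrt{7} \approx -5.2915$)
$W^{2} = \left(- 2 \sqrt{7}\right)^{2} = 28$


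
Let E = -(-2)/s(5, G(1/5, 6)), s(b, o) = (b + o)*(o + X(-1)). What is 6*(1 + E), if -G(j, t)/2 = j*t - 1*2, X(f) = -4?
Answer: 173/33 ≈ 5.2424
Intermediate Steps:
G(j, t) = 4 - 2*j*t (G(j, t) = -2*(j*t - 1*2) = -2*(j*t - 2) = -2*(-2 + j*t) = 4 - 2*j*t)
s(b, o) = (-4 + o)*(b + o) (s(b, o) = (b + o)*(o - 4) = (b + o)*(-4 + o) = (-4 + o)*(b + o))
E = -25/198 (E = -(-2)/((4 - 2*6/5)² - 4*5 - 4*(4 - 2*6/5) + 5*(4 - 2*6/5)) = -(-2)/((4 - 2*⅕*6)² - 20 - 4*(4 - 2*⅕*6) + 5*(4 - 2*⅕*6)) = -(-2)/((4 - 12/5)² - 20 - 4*(4 - 12/5) + 5*(4 - 12/5)) = -(-2)/((8/5)² - 20 - 4*8/5 + 5*(8/5)) = -(-2)/(64/25 - 20 - 32/5 + 8) = -(-2)/(-396/25) = -(-2)*(-25)/396 = -1*25/198 = -25/198 ≈ -0.12626)
6*(1 + E) = 6*(1 - 25/198) = 6*(173/198) = 173/33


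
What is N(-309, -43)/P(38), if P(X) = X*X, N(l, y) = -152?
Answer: -2/19 ≈ -0.10526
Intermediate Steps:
P(X) = X²
N(-309, -43)/P(38) = -152/(38²) = -152/1444 = -152*1/1444 = -2/19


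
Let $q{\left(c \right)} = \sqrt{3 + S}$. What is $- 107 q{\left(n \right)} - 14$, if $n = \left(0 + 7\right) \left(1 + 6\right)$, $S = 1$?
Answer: $-228$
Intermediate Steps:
$n = 49$ ($n = 7 \cdot 7 = 49$)
$q{\left(c \right)} = 2$ ($q{\left(c \right)} = \sqrt{3 + 1} = \sqrt{4} = 2$)
$- 107 q{\left(n \right)} - 14 = \left(-107\right) 2 - 14 = -214 - 14 = -228$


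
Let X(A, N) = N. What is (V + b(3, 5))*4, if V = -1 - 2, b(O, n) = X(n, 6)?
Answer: 12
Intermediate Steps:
b(O, n) = 6
V = -3
(V + b(3, 5))*4 = (-3 + 6)*4 = 3*4 = 12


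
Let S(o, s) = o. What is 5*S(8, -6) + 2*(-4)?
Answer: 32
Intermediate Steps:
5*S(8, -6) + 2*(-4) = 5*8 + 2*(-4) = 40 - 8 = 32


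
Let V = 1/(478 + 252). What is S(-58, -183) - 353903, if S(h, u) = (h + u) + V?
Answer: -258525119/730 ≈ -3.5414e+5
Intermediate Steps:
V = 1/730 ≈ 0.0013699
S(h, u) = 1/730 + h + u (S(h, u) = (h + u) + 1/730 = 1/730 + h + u)
S(-58, -183) - 353903 = (1/730 - 58 - 183) - 353903 = -175929/730 - 353903 = -258525119/730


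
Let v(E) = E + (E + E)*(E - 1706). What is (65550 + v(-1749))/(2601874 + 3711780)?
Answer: 12149391/6313654 ≈ 1.9243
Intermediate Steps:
v(E) = E + 2*E*(-1706 + E) (v(E) = E + (2*E)*(-1706 + E) = E + 2*E*(-1706 + E))
(65550 + v(-1749))/(2601874 + 3711780) = (65550 - 1749*(-3411 + 2*(-1749)))/(2601874 + 3711780) = (65550 - 1749*(-3411 - 3498))/6313654 = (65550 - 1749*(-6909))*(1/6313654) = (65550 + 12083841)*(1/6313654) = 12149391*(1/6313654) = 12149391/6313654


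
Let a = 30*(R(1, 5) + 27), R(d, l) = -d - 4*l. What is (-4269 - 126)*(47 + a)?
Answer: -997665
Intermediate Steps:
a = 180 (a = 30*((-1*1 - 4*5) + 27) = 30*((-1 - 20) + 27) = 30*(-21 + 27) = 30*6 = 180)
(-4269 - 126)*(47 + a) = (-4269 - 126)*(47 + 180) = -4395*227 = -997665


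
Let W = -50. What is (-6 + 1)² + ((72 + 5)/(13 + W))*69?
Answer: -4388/37 ≈ -118.59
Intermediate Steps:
(-6 + 1)² + ((72 + 5)/(13 + W))*69 = (-6 + 1)² + ((72 + 5)/(13 - 50))*69 = (-5)² + (77/(-37))*69 = 25 + (77*(-1/37))*69 = 25 - 77/37*69 = 25 - 5313/37 = -4388/37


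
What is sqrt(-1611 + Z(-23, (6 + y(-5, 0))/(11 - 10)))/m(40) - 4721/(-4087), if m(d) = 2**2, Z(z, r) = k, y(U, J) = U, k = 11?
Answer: 4721/4087 + 10*I ≈ 1.1551 + 10.0*I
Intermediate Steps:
Z(z, r) = 11
m(d) = 4
sqrt(-1611 + Z(-23, (6 + y(-5, 0))/(11 - 10)))/m(40) - 4721/(-4087) = sqrt(-1611 + 11)/4 - 4721/(-4087) = sqrt(-1600)*(1/4) - 4721*(-1/4087) = (40*I)*(1/4) + 4721/4087 = 10*I + 4721/4087 = 4721/4087 + 10*I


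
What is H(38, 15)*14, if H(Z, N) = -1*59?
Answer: -826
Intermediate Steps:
H(Z, N) = -59
H(38, 15)*14 = -59*14 = -826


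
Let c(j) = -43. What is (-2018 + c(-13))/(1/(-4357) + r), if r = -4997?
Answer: 2993259/7257310 ≈ 0.41245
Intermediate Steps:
(-2018 + c(-13))/(1/(-4357) + r) = (-2018 - 43)/(1/(-4357) - 4997) = -2061/(-1/4357 - 4997) = -2061/(-21771930/4357) = -2061*(-4357/21771930) = 2993259/7257310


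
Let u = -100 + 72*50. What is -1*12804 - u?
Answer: -16304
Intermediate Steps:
u = 3500 (u = -100 + 3600 = 3500)
-1*12804 - u = -1*12804 - 1*3500 = -12804 - 3500 = -16304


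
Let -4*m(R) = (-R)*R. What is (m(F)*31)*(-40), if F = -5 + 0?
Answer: -7750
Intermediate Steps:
F = -5
m(R) = R²/4 (m(R) = -(-R)*R/4 = -(-1)*R²/4 = R²/4)
(m(F)*31)*(-40) = (((¼)*(-5)²)*31)*(-40) = (((¼)*25)*31)*(-40) = ((25/4)*31)*(-40) = (775/4)*(-40) = -7750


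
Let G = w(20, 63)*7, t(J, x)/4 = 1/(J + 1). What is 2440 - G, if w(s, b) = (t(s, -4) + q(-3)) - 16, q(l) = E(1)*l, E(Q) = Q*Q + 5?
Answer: 8030/3 ≈ 2676.7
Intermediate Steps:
E(Q) = 5 + Q² (E(Q) = Q² + 5 = 5 + Q²)
t(J, x) = 4/(1 + J) (t(J, x) = 4/(J + 1) = 4/(1 + J))
q(l) = 6*l (q(l) = (5 + 1²)*l = (5 + 1)*l = 6*l)
w(s, b) = -34 + 4/(1 + s) (w(s, b) = (4/(1 + s) + 6*(-3)) - 16 = (4/(1 + s) - 18) - 16 = (-18 + 4/(1 + s)) - 16 = -34 + 4/(1 + s))
G = -710/3 (G = (2*(-15 - 17*20)/(1 + 20))*7 = (2*(-15 - 340)/21)*7 = (2*(1/21)*(-355))*7 = -710/21*7 = -710/3 ≈ -236.67)
2440 - G = 2440 - 1*(-710/3) = 2440 + 710/3 = 8030/3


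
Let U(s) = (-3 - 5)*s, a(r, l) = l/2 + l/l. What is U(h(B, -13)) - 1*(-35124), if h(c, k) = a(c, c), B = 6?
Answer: 35092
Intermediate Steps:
a(r, l) = 1 + l/2 (a(r, l) = l*(½) + 1 = l/2 + 1 = 1 + l/2)
h(c, k) = 1 + c/2
U(s) = -8*s
U(h(B, -13)) - 1*(-35124) = -8*(1 + (½)*6) - 1*(-35124) = -8*(1 + 3) + 35124 = -8*4 + 35124 = -32 + 35124 = 35092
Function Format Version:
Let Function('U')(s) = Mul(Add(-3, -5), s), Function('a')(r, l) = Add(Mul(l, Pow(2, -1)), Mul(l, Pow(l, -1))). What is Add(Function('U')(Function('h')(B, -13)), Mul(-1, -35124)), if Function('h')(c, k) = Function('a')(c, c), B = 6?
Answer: 35092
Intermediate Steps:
Function('a')(r, l) = Add(1, Mul(Rational(1, 2), l)) (Function('a')(r, l) = Add(Mul(l, Rational(1, 2)), 1) = Add(Mul(Rational(1, 2), l), 1) = Add(1, Mul(Rational(1, 2), l)))
Function('h')(c, k) = Add(1, Mul(Rational(1, 2), c))
Function('U')(s) = Mul(-8, s)
Add(Function('U')(Function('h')(B, -13)), Mul(-1, -35124)) = Add(Mul(-8, Add(1, Mul(Rational(1, 2), 6))), Mul(-1, -35124)) = Add(Mul(-8, Add(1, 3)), 35124) = Add(Mul(-8, 4), 35124) = Add(-32, 35124) = 35092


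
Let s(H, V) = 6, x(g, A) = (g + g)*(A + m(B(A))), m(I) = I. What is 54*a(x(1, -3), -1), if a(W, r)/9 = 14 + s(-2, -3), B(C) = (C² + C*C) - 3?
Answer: 9720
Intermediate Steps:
B(C) = -3 + 2*C² (B(C) = (C² + C²) - 3 = 2*C² - 3 = -3 + 2*C²)
x(g, A) = 2*g*(-3 + A + 2*A²) (x(g, A) = (g + g)*(A + (-3 + 2*A²)) = (2*g)*(-3 + A + 2*A²) = 2*g*(-3 + A + 2*A²))
a(W, r) = 180 (a(W, r) = 9*(14 + 6) = 9*20 = 180)
54*a(x(1, -3), -1) = 54*180 = 9720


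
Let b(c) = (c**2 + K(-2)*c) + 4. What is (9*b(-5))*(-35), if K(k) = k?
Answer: -12285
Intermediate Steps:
b(c) = 4 + c**2 - 2*c (b(c) = (c**2 - 2*c) + 4 = 4 + c**2 - 2*c)
(9*b(-5))*(-35) = (9*(4 + (-5)**2 - 2*(-5)))*(-35) = (9*(4 + 25 + 10))*(-35) = (9*39)*(-35) = 351*(-35) = -12285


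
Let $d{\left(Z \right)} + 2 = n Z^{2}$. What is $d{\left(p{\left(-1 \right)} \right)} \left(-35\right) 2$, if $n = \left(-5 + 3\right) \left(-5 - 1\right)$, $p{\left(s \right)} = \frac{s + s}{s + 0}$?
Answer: $-3220$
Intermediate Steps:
$p{\left(s \right)} = 2$ ($p{\left(s \right)} = \frac{2 s}{s} = 2$)
$n = 12$ ($n = \left(-2\right) \left(-6\right) = 12$)
$d{\left(Z \right)} = -2 + 12 Z^{2}$
$d{\left(p{\left(-1 \right)} \right)} \left(-35\right) 2 = \left(-2 + 12 \cdot 2^{2}\right) \left(-35\right) 2 = \left(-2 + 12 \cdot 4\right) \left(-35\right) 2 = \left(-2 + 48\right) \left(-35\right) 2 = 46 \left(-35\right) 2 = \left(-1610\right) 2 = -3220$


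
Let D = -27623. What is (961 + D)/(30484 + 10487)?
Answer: -26662/40971 ≈ -0.65075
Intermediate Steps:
(961 + D)/(30484 + 10487) = (961 - 27623)/(30484 + 10487) = -26662/40971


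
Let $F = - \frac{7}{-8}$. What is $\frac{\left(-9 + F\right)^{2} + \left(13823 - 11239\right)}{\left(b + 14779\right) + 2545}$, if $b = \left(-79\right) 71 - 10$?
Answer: $\frac{169601}{749120} \approx 0.2264$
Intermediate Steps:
$F = \frac{7}{8}$ ($F = \left(-7\right) \left(- \frac{1}{8}\right) = \frac{7}{8} \approx 0.875$)
$b = -5619$ ($b = -5609 - 10 = -5619$)
$\frac{\left(-9 + F\right)^{2} + \left(13823 - 11239\right)}{\left(b + 14779\right) + 2545} = \frac{\left(-9 + \frac{7}{8}\right)^{2} + \left(13823 - 11239\right)}{\left(-5619 + 14779\right) + 2545} = \frac{\left(- \frac{65}{8}\right)^{2} + \left(13823 - 11239\right)}{9160 + 2545} = \frac{\frac{4225}{64} + 2584}{11705} = \frac{169601}{64} \cdot \frac{1}{11705} = \frac{169601}{749120}$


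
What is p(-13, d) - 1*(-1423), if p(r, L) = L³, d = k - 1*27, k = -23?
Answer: -123577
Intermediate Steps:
d = -50 (d = -23 - 1*27 = -23 - 27 = -50)
p(-13, d) - 1*(-1423) = (-50)³ - 1*(-1423) = -125000 + 1423 = -123577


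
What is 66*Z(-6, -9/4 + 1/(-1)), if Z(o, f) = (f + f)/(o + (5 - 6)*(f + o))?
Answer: -132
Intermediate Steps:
Z(o, f) = -2 (Z(o, f) = (2*f)/(o - (f + o)) = (2*f)/(o + (-f - o)) = (2*f)/((-f)) = (2*f)*(-1/f) = -2)
66*Z(-6, -9/4 + 1/(-1)) = 66*(-2) = -132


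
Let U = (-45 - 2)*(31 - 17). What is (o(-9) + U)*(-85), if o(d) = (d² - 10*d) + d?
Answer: 42160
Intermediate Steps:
U = -658 (U = -47*14 = -658)
o(d) = d² - 9*d
(o(-9) + U)*(-85) = (-9*(-9 - 9) - 658)*(-85) = (-9*(-18) - 658)*(-85) = (162 - 658)*(-85) = -496*(-85) = 42160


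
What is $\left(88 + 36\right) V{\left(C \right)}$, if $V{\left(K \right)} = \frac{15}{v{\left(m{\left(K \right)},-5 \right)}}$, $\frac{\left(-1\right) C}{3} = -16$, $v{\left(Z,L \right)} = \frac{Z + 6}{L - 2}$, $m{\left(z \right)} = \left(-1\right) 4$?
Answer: $-6510$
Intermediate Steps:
$m{\left(z \right)} = -4$
$v{\left(Z,L \right)} = \frac{6 + Z}{-2 + L}$
$C = 48$ ($C = \left(-3\right) \left(-16\right) = 48$)
$V{\left(K \right)} = - \frac{105}{2}$ ($V{\left(K \right)} = \frac{15}{\frac{1}{-2 - 5} \left(6 - 4\right)} = \frac{15}{\frac{1}{-7} \cdot 2} = \frac{15}{\left(- \frac{1}{7}\right) 2} = \frac{15}{- \frac{2}{7}} = 15 \left(- \frac{7}{2}\right) = - \frac{105}{2}$)
$\left(88 + 36\right) V{\left(C \right)} = \left(88 + 36\right) \left(- \frac{105}{2}\right) = 124 \left(- \frac{105}{2}\right) = -6510$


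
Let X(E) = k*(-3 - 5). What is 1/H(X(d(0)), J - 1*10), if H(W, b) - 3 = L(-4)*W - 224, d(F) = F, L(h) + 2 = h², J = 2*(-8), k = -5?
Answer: 1/339 ≈ 0.0029499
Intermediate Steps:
J = -16
L(h) = -2 + h²
X(E) = 40 (X(E) = -5*(-3 - 5) = -5*(-8) = 40)
H(W, b) = -221 + 14*W (H(W, b) = 3 + ((-2 + (-4)²)*W - 224) = 3 + ((-2 + 16)*W - 224) = 3 + (14*W - 224) = 3 + (-224 + 14*W) = -221 + 14*W)
1/H(X(d(0)), J - 1*10) = 1/(-221 + 14*40) = 1/(-221 + 560) = 1/339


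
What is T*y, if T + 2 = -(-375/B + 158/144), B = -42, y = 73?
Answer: -442453/504 ≈ -877.88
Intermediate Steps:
T = -6061/504 (T = -2 - (-375/(-42) + 158/144) = -2 - (-375*(-1/42) + 158*(1/144)) = -2 - (125/14 + 79/72) = -2 - 1*5053/504 = -2 - 5053/504 = -6061/504 ≈ -12.026)
T*y = -6061/504*73 = -442453/504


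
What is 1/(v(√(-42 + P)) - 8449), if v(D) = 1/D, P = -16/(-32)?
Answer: -701267/5925004885 + I*√166/5925004885 ≈ -0.00011836 + 2.1745e-9*I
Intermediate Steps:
P = ½ (P = -16*(-1/32) = ½ ≈ 0.50000)
1/(v(√(-42 + P)) - 8449) = 1/(1/(√(-42 + ½)) - 8449) = 1/(1/(√(-83/2)) - 8449) = 1/(1/(I*√166/2) - 8449) = 1/(-I*√166/83 - 8449) = 1/(-8449 - I*√166/83)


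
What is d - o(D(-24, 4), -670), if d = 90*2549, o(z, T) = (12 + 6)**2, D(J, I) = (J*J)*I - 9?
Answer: 229086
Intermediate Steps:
D(J, I) = -9 + I*J**2 (D(J, I) = J**2*I - 9 = I*J**2 - 9 = -9 + I*J**2)
o(z, T) = 324 (o(z, T) = 18**2 = 324)
d = 229410
d - o(D(-24, 4), -670) = 229410 - 1*324 = 229410 - 324 = 229086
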